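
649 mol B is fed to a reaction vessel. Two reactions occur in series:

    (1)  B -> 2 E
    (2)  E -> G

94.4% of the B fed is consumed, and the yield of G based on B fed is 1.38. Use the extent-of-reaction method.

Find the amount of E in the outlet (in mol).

330 mol

Conversion of B: B consumed = 1ξ₁ = 0.944 × 649 → ξ₁ = 612.7 mol.
Yield of G: 1ξ₂ / 649 = 1.38 → ξ₂ = 895.6 mol.
Outlet amounts (n = n₀ + Σ ν·ξ):
  B: 649 − 1(612.7) = 36.34
  E: 0 + 2(612.7) − 1(895.6) = 329.7
  G: 0 + 1(895.6) = 895.6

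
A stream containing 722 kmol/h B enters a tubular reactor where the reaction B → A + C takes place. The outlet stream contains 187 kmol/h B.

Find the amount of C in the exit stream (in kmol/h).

535 kmol/h

For B: n = n₀ − 1ξ → 187 = 722 − 1ξ, giving ξ = 535 kmol/h.
Outlet amounts (n = n₀ + ν ξ):
  B: 722 − 1(535) = 187
  A: 0 + 1(535) = 535
  C: 0 + 1(535) = 535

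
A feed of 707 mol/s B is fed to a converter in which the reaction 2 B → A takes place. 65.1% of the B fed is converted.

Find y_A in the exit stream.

B reacted = 0.651 × 707 = 460.3 mol/s; ν_B = −2, so ξ = 460.3/2 = 230.1 mol/s.
Outlet amounts (n = n₀ + ν ξ):
  B: 707 − 2(230.1) = 246.7
  A: 0 + 1(230.1) = 230.1
Total out = 476.9 mol/s; y_A = 230.1 / 476.9 = 0.4826.

0.483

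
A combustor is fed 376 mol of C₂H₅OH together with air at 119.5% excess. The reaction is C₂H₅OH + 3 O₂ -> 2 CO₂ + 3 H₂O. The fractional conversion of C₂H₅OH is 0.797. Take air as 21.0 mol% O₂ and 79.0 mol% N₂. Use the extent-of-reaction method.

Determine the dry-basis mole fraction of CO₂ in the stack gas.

0.0518

Stoichiometric O₂ = 3 × 376 = 1128 mol; O₂ fed = 1128 × 2.195 = 2476 mol.
N₂ fed = 2476 × 79/21 = 9314 mol.
Fuel reacted = 0.797 × 376 → ξ = 299.7 mol.
Outlet (n = n₀ + ν ξ):
  C₂H₅OH: 376 − 1(299.7) = 76.33
  O₂: 2476 − 3(299.7) = 1577
  N₂: 9314 (inert)
  CO₂: 0 + 2(299.7) = 599.3
  H₂O: 0 + 3(299.7) = 899
Dry total = 11570 mol; y_CO₂ (dry) = 599.3 / 11570 = 0.05182.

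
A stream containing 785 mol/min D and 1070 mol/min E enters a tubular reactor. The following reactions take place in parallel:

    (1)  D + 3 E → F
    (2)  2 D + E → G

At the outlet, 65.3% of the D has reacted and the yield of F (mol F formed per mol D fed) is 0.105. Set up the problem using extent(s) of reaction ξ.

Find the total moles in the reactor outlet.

1180 mol/min

Yield of F: 1ξ₁ / 785 = 0.105 → ξ₁ = 82.42 mol/min.
Conversion of D: 1ξ₁ + 2ξ₂ = 0.653 × 785 = 512.6 → ξ₂ = 215.1 mol/min.
Outlet amounts (n = n₀ + Σ ν·ξ):
  D: 785 − 1(82.42) − 2(215.1) = 272.4
  E: 1070 − 3(82.42) − 1(215.1) = 607.6
  F: 0 + 1(82.42) = 82.42
  G: 0 + 1(215.1) = 215.1
Total out = 272.4 + 607.6 + 82.42 + 215.1 = 1178 mol/min.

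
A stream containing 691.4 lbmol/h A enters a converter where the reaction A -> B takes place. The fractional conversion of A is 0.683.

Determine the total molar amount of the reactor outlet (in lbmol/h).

A reacted = 0.683 × 691.4 = 472.2 lbmol/h; ν_A = −1, so ξ = 472.2/1 = 472.2 lbmol/h.
Outlet amounts (n = n₀ + ν ξ):
  A: 691.4 − 1(472.2) = 219.2
  B: 0 + 1(472.2) = 472.2
Total out = 219.2 + 472.2 = 691.4 lbmol/h.

691 lbmol/h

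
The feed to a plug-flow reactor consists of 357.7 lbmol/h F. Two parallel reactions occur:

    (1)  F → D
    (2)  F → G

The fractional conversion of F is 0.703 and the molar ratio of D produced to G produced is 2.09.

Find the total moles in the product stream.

Conversion of F: F consumed = 0.703 × 357.7 = 251.5 lbmol/h = 1ξ₁ + 1ξ₂.
Selectivity: 1ξ₁ / (1ξ₂) = 2.09 → ξ₁ = 2.09 ξ₂.
Substitute: (1·2.09 + 1) ξ₂ = 251.5 → ξ₂ = 81.38 lbmol/h, ξ₁ = 170.1 lbmol/h.
Outlet amounts (n = n₀ + Σ ν·ξ):
  F: 357.7 − 1(170.1) − 1(81.38) = 106.2
  D: 0 + 1(170.1) = 170.1
  G: 0 + 1(81.38) = 81.38
Total out = 106.2 + 170.1 + 81.38 = 357.7 lbmol/h.

358 lbmol/h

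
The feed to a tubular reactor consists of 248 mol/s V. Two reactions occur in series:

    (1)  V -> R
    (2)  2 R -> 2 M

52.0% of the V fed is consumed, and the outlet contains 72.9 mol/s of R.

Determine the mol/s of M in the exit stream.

56.1 mol/s

Conversion of V: V consumed = 1ξ₁ = 0.52 × 248 → ξ₁ = 129 mol/s.
R balance: n_R = 0 + 1ξ₁ − 2ξ₂ = 72.9 → ξ₂ = (1·129 − 72.9)/2 = 28.03 mol/s.
Outlet amounts (n = n₀ + Σ ν·ξ):
  V: 248 − 1(129) = 119
  R: 0 + 1(129) − 2(28.03) = 72.9
  M: 0 + 2(28.03) = 56.06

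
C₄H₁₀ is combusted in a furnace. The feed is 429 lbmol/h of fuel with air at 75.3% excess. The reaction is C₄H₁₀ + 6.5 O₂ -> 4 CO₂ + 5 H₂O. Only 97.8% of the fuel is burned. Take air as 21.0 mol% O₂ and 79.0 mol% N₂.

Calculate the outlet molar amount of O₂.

Stoichiometric O₂ = 6.5 × 429 = 2788 lbmol/h; O₂ fed = 2788 × 1.753 = 4888 lbmol/h.
N₂ fed = 4888 × 79/21 = 18390 lbmol/h.
Fuel reacted = 0.978 × 429 → ξ = 419.6 lbmol/h.
Outlet (n = n₀ + ν ξ):
  C₄H₁₀: 429 − 1(419.6) = 9.438
  O₂: 4888 − 6.5(419.6) = 2161
  N₂: 18390 (inert)
  CO₂: 0 + 4(419.6) = 1678
  H₂O: 0 + 5(419.6) = 2098

2160 lbmol/h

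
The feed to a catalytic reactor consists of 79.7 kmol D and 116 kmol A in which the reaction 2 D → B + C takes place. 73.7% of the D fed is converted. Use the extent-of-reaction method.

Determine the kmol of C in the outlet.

29.4 kmol

D reacted = 0.737 × 79.7 = 58.74 kmol; ν_D = −2, so ξ = 58.74/2 = 29.37 kmol.
Outlet amounts (n = n₀ + ν ξ):
  D: 79.7 − 2(29.37) = 20.96
  B: 0 + 1(29.37) = 29.37
  C: 0 + 1(29.37) = 29.37
  A: 116 (inert)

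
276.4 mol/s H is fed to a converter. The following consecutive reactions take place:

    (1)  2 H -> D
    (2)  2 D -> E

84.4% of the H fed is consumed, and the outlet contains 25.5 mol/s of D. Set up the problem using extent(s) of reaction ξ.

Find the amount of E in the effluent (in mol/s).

45.6 mol/s

Conversion of H: H consumed = 2ξ₁ = 0.844 × 276.4 → ξ₁ = 116.6 mol/s.
D balance: n_D = 0 + 1ξ₁ − 2ξ₂ = 25.5 → ξ₂ = (1·116.6 − 25.5)/2 = 45.57 mol/s.
Outlet amounts (n = n₀ + Σ ν·ξ):
  H: 276.4 − 2(116.6) = 43.12
  D: 0 + 1(116.6) − 2(45.57) = 25.5
  E: 0 + 1(45.57) = 45.57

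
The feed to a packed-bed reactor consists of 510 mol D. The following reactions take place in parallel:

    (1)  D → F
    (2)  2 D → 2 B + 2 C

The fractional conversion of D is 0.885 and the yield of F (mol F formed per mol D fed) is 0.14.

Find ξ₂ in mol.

Yield of F: 1ξ₁ / 510 = 0.14 → ξ₁ = 71.4 mol.
Conversion of D: 1ξ₁ + 2ξ₂ = 0.885 × 510 = 451.4 → ξ₂ = 190 mol.
Outlet amounts (n = n₀ + Σ ν·ξ):
  D: 510 − 1(71.4) − 2(190) = 58.65
  F: 0 + 1(71.4) = 71.4
  B: 0 + 2(190) = 380
  C: 0 + 2(190) = 380

ξ₂ = 190 mol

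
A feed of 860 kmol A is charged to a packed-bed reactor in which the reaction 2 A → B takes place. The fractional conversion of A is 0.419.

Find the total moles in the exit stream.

680 kmol

A reacted = 0.419 × 860 = 360.3 kmol; ν_A = −2, so ξ = 360.3/2 = 180.2 kmol.
Outlet amounts (n = n₀ + ν ξ):
  A: 860 − 2(180.2) = 499.7
  B: 0 + 1(180.2) = 180.2
Total out = 499.7 + 180.2 = 679.8 kmol.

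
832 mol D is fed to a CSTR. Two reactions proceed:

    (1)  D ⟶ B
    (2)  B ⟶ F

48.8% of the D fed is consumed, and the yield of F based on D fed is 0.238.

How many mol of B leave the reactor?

Conversion of D: D consumed = 1ξ₁ = 0.488 × 832 → ξ₁ = 406 mol.
Yield of F: 1ξ₂ / 832 = 0.238 → ξ₂ = 198 mol.
Outlet amounts (n = n₀ + Σ ν·ξ):
  D: 832 − 1(406) = 426
  B: 0 + 1(406) − 1(198) = 208
  F: 0 + 1(198) = 198

208 mol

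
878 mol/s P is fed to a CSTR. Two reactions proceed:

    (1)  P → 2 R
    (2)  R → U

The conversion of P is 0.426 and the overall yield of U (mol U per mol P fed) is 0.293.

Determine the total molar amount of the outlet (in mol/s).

1250 mol/s

Conversion of P: P consumed = 1ξ₁ = 0.426 × 878 → ξ₁ = 374 mol/s.
Yield of U: 1ξ₂ / 878 = 0.293 → ξ₂ = 257.3 mol/s.
Outlet amounts (n = n₀ + Σ ν·ξ):
  P: 878 − 1(374) = 504
  R: 0 + 2(374) − 1(257.3) = 490.8
  U: 0 + 1(257.3) = 257.3
Total out = 504 + 490.8 + 257.3 = 1252 mol/s.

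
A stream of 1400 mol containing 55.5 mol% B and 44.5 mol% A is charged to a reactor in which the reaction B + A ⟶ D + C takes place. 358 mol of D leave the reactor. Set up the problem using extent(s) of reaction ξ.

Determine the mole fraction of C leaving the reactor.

0.256

For D: n = n₀ + 1ξ → 358 = 0 + 1ξ, giving ξ = 358 mol.
Outlet amounts (n = n₀ + ν ξ):
  B: 777 − 1(358) = 419
  A: 623 − 1(358) = 265
  D: 0 + 1(358) = 358
  C: 0 + 1(358) = 358
Total out = 1400 mol; y_C = 358 / 1400 = 0.2557.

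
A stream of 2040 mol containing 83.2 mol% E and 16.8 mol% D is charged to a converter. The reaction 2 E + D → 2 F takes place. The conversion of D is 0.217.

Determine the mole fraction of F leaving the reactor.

0.0757

D reacted = 0.217 × 342.7 = 74.37 mol; ν_D = −1, so ξ = 74.37/1 = 74.37 mol.
Outlet amounts (n = n₀ + ν ξ):
  E: 1697 − 2(74.37) = 1549
  D: 342.7 − 1(74.37) = 268.3
  F: 0 + 2(74.37) = 148.7
Total out = 1966 mol; y_F = 148.7 / 1966 = 0.07567.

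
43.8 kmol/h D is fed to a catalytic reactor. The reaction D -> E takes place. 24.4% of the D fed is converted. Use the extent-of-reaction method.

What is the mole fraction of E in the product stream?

D reacted = 0.244 × 43.8 = 10.69 kmol/h; ν_D = −1, so ξ = 10.69/1 = 10.69 kmol/h.
Outlet amounts (n = n₀ + ν ξ):
  D: 43.8 − 1(10.69) = 33.11
  E: 0 + 1(10.69) = 10.69
Total out = 43.8 kmol/h; y_E = 10.69 / 43.8 = 0.244.

0.244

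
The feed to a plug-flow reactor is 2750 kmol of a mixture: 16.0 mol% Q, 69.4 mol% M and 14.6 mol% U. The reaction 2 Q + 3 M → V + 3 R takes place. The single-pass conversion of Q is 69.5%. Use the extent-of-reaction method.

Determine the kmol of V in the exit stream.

153 kmol

Q reacted = 0.695 × 440 = 305.8 kmol; ν_Q = −2, so ξ = 305.8/2 = 152.9 kmol.
Outlet amounts (n = n₀ + ν ξ):
  Q: 440 − 2(152.9) = 134.2
  M: 1909 − 3(152.9) = 1450
  V: 0 + 1(152.9) = 152.9
  R: 0 + 3(152.9) = 458.7
  U: 401.5 (inert)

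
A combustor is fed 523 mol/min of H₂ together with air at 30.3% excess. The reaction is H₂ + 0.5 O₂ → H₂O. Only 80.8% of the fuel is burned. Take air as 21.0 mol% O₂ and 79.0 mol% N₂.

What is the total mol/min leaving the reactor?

Stoichiometric O₂ = 0.5 × 523 = 261.5 mol/min; O₂ fed = 261.5 × 1.303 = 340.7 mol/min.
N₂ fed = 340.7 × 79/21 = 1282 mol/min.
Fuel reacted = 0.808 × 523 → ξ = 422.6 mol/min.
Outlet (n = n₀ + ν ξ):
  H₂: 523 − 1(422.6) = 100.4
  O₂: 340.7 − 0.5(422.6) = 129.4
  N₂: 1282 (inert)
  H₂O: 0 + 1(422.6) = 422.6
Total out = 100.4 + 129.4 + 1282 + 422.6 = 1934 mol/min.

1930 mol/min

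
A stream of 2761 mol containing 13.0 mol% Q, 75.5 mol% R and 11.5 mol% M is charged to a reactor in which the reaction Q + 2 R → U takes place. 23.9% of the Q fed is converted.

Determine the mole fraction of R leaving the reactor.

0.739

Q reacted = 0.239 × 358.9 = 85.78 mol; ν_Q = −1, so ξ = 85.78/1 = 85.78 mol.
Outlet amounts (n = n₀ + ν ξ):
  Q: 358.9 − 1(85.78) = 273.1
  R: 2085 − 2(85.78) = 1913
  U: 0 + 1(85.78) = 85.78
  M: 317.5 (inert)
Total out = 2589 mol; y_R = 1913 / 2589 = 0.7388.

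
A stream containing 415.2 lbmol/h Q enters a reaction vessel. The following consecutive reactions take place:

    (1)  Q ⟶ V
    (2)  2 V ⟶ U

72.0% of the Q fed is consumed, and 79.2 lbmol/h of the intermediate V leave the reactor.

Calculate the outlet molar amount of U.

110 lbmol/h

Conversion of Q: Q consumed = 1ξ₁ = 0.72 × 415.2 → ξ₁ = 298.9 lbmol/h.
V balance: n_V = 0 + 1ξ₁ − 2ξ₂ = 79.2 → ξ₂ = (1·298.9 − 79.2)/2 = 109.9 lbmol/h.
Outlet amounts (n = n₀ + Σ ν·ξ):
  Q: 415.2 − 1(298.9) = 116.3
  V: 0 + 1(298.9) − 2(109.9) = 79.2
  U: 0 + 1(109.9) = 109.9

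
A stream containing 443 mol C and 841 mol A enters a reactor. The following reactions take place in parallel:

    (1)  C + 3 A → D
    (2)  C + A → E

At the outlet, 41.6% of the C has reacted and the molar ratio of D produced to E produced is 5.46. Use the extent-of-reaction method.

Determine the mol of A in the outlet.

345 mol

Conversion of C: C consumed = 0.416 × 443 = 184.3 mol = 1ξ₁ + 1ξ₂.
Selectivity: 1ξ₁ / (1ξ₂) = 5.46 → ξ₁ = 5.46 ξ₂.
Substitute: (1·5.46 + 1) ξ₂ = 184.3 → ξ₂ = 28.53 mol, ξ₁ = 155.8 mol.
Outlet amounts (n = n₀ + Σ ν·ξ):
  C: 443 − 1(155.8) − 1(28.53) = 258.7
  A: 841 − 3(155.8) − 1(28.53) = 345.2
  D: 0 + 1(155.8) = 155.8
  E: 0 + 1(28.53) = 28.53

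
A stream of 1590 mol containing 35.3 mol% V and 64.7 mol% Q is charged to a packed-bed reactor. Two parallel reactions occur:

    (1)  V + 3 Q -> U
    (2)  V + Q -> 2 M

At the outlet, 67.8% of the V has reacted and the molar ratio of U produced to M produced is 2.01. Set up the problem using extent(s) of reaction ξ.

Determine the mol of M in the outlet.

152 mol

Conversion of V: V consumed = 0.678 × 561.3 = 380.5 mol = 1ξ₁ + 1ξ₂.
Selectivity: 1ξ₁ / (2ξ₂) = 2.01 → ξ₁ = 4.02 ξ₂.
Substitute: (1·4.02 + 1) ξ₂ = 380.5 → ξ₂ = 75.8 mol, ξ₁ = 304.7 mol.
Outlet amounts (n = n₀ + Σ ν·ξ):
  V: 561.3 − 1(304.7) − 1(75.8) = 180.7
  Q: 1029 − 3(304.7) − 1(75.8) = 38.72
  U: 0 + 1(304.7) = 304.7
  M: 0 + 2(75.8) = 151.6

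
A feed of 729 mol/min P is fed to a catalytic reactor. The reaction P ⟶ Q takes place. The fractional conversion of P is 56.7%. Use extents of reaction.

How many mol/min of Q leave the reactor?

P reacted = 0.567 × 729 = 413.3 mol/min; ν_P = −1, so ξ = 413.3/1 = 413.3 mol/min.
Outlet amounts (n = n₀ + ν ξ):
  P: 729 − 1(413.3) = 315.7
  Q: 0 + 1(413.3) = 413.3

413 mol/min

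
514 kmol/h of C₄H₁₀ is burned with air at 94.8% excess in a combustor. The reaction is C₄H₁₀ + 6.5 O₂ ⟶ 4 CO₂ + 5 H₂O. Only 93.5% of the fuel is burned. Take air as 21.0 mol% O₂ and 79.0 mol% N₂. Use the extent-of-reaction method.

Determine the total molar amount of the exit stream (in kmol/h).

32200 kmol/h

Stoichiometric O₂ = 6.5 × 514 = 3341 kmol/h; O₂ fed = 3341 × 1.948 = 6508 kmol/h.
N₂ fed = 6508 × 79/21 = 24480 kmol/h.
Fuel reacted = 0.935 × 514 → ξ = 480.6 kmol/h.
Outlet (n = n₀ + ν ξ):
  C₄H₁₀: 514 − 1(480.6) = 33.41
  O₂: 6508 − 6.5(480.6) = 3384
  N₂: 24480 (inert)
  CO₂: 0 + 4(480.6) = 1922
  H₂O: 0 + 5(480.6) = 2403
Total out = 33.41 + 3384 + 24480 + 1922 + 2403 = 32230 kmol/h.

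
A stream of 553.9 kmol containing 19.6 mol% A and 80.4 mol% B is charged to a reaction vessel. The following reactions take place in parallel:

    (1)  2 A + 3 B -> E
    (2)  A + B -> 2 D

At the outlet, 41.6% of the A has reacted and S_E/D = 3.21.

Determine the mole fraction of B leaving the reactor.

Conversion of A: A consumed = 0.416 × 108.6 = 45.16 kmol = 2ξ₁ + 1ξ₂.
Selectivity: 1ξ₁ / (2ξ₂) = 3.21 → ξ₁ = 6.42 ξ₂.
Substitute: (2·6.42 + 1) ξ₂ = 45.16 → ξ₂ = 3.263 kmol, ξ₁ = 20.95 kmol.
Outlet amounts (n = n₀ + Σ ν·ξ):
  A: 108.6 − 2(20.95) − 1(3.263) = 63.4
  B: 445.3 − 3(20.95) − 1(3.263) = 379.2
  E: 0 + 1(20.95) = 20.95
  D: 0 + 2(3.263) = 6.526
Total out = 470.1 kmol; y_B = 379.2 / 470.1 = 0.8067.

0.807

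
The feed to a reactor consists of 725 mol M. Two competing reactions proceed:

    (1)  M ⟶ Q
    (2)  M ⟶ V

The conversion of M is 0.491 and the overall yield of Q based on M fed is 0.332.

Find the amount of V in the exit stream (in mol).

115 mol

Yield of Q: 1ξ₁ / 725 = 0.332 → ξ₁ = 240.7 mol.
Conversion of M: 1ξ₁ + 1ξ₂ = 0.491 × 725 = 356 → ξ₂ = 115.3 mol.
Outlet amounts (n = n₀ + Σ ν·ξ):
  M: 725 − 1(240.7) − 1(115.3) = 369
  Q: 0 + 1(240.7) = 240.7
  V: 0 + 1(115.3) = 115.3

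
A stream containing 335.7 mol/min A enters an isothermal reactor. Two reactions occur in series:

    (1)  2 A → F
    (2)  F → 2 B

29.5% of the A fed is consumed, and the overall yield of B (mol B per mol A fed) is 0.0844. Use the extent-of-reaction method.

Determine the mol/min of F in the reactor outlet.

Conversion of A: A consumed = 2ξ₁ = 0.295 × 335.7 → ξ₁ = 49.52 mol/min.
Yield of B: 2ξ₂ / 335.7 = 0.0844 → ξ₂ = 14.17 mol/min.
Outlet amounts (n = n₀ + Σ ν·ξ):
  A: 335.7 − 2(49.52) = 236.7
  F: 0 + 1(49.52) − 1(14.17) = 35.35
  B: 0 + 2(14.17) = 28.33

35.3 mol/min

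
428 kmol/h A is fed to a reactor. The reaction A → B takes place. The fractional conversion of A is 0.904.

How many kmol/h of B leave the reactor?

387 kmol/h

A reacted = 0.904 × 428 = 386.9 kmol/h; ν_A = −1, so ξ = 386.9/1 = 386.9 kmol/h.
Outlet amounts (n = n₀ + ν ξ):
  A: 428 − 1(386.9) = 41.09
  B: 0 + 1(386.9) = 386.9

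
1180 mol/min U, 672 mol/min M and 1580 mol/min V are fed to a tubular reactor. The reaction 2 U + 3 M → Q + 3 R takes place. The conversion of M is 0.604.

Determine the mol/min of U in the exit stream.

M reacted = 0.604 × 672 = 405.9 mol/min; ν_M = −3, so ξ = 405.9/3 = 135.3 mol/min.
Outlet amounts (n = n₀ + ν ξ):
  U: 1180 − 2(135.3) = 909.4
  M: 672 − 3(135.3) = 266.1
  Q: 0 + 1(135.3) = 135.3
  R: 0 + 3(135.3) = 405.9
  V: 1580 (inert)

909 mol/min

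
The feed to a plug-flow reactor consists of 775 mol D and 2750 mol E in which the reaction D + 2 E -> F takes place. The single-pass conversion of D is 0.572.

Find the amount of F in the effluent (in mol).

D reacted = 0.572 × 775 = 443.3 mol; ν_D = −1, so ξ = 443.3/1 = 443.3 mol.
Outlet amounts (n = n₀ + ν ξ):
  D: 775 − 1(443.3) = 331.7
  E: 2750 − 2(443.3) = 1863
  F: 0 + 1(443.3) = 443.3

443 mol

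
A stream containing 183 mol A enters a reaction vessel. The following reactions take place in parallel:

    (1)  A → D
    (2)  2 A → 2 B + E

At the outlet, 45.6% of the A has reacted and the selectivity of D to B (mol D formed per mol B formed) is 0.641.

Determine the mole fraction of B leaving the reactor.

Conversion of A: A consumed = 0.456 × 183 = 83.45 mol = 1ξ₁ + 2ξ₂.
Selectivity: 1ξ₁ / (2ξ₂) = 0.641 → ξ₁ = 1.282 ξ₂.
Substitute: (1·1.282 + 2) ξ₂ = 83.45 → ξ₂ = 25.43 mol, ξ₁ = 32.6 mol.
Outlet amounts (n = n₀ + Σ ν·ξ):
  A: 183 − 1(32.6) − 2(25.43) = 99.55
  D: 0 + 1(32.6) = 32.6
  B: 0 + 2(25.43) = 50.85
  E: 0 + 1(25.43) = 25.43
Total out = 208.4 mol; y_B = 50.85 / 208.4 = 0.244.

0.244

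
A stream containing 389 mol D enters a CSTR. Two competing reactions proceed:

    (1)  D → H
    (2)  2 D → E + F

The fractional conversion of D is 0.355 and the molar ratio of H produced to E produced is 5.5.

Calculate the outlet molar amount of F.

Conversion of D: D consumed = 0.355 × 389 = 138.1 mol = 1ξ₁ + 2ξ₂.
Selectivity: 1ξ₁ / (1ξ₂) = 5.5 → ξ₁ = 5.5 ξ₂.
Substitute: (1·5.5 + 2) ξ₂ = 138.1 → ξ₂ = 18.41 mol, ξ₁ = 101.3 mol.
Outlet amounts (n = n₀ + Σ ν·ξ):
  D: 389 − 1(101.3) − 2(18.41) = 250.9
  H: 0 + 1(101.3) = 101.3
  E: 0 + 1(18.41) = 18.41
  F: 0 + 1(18.41) = 18.41

18.4 mol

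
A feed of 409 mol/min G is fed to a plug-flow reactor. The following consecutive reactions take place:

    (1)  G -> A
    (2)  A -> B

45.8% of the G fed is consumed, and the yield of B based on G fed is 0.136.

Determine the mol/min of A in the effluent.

132 mol/min

Conversion of G: G consumed = 1ξ₁ = 0.458 × 409 → ξ₁ = 187.3 mol/min.
Yield of B: 1ξ₂ / 409 = 0.136 → ξ₂ = 55.62 mol/min.
Outlet amounts (n = n₀ + Σ ν·ξ):
  G: 409 − 1(187.3) = 221.7
  A: 0 + 1(187.3) − 1(55.62) = 131.7
  B: 0 + 1(55.62) = 55.62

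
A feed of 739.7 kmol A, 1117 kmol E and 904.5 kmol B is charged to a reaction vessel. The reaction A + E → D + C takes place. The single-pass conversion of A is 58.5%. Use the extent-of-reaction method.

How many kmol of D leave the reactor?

433 kmol

A reacted = 0.585 × 739.7 = 432.7 kmol; ν_A = −1, so ξ = 432.7/1 = 432.7 kmol.
Outlet amounts (n = n₀ + ν ξ):
  A: 739.7 − 1(432.7) = 307
  E: 1117 − 1(432.7) = 684.3
  D: 0 + 1(432.7) = 432.7
  C: 0 + 1(432.7) = 432.7
  B: 904.5 (inert)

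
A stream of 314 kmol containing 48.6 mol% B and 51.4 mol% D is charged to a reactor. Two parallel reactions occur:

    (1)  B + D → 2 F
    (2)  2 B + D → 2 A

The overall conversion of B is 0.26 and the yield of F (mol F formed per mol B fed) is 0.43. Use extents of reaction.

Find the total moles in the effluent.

311 kmol

Yield of F: 2ξ₁ / 152.6 = 0.43 → ξ₁ = 32.81 kmol.
Conversion of B: 1ξ₁ + 2ξ₂ = 0.26 × 152.6 = 39.68 → ξ₂ = 3.434 kmol.
Outlet amounts (n = n₀ + Σ ν·ξ):
  B: 152.6 − 1(32.81) − 2(3.434) = 112.9
  D: 161.4 − 1(32.81) − 1(3.434) = 125.2
  F: 0 + 2(32.81) = 65.62
  A: 0 + 2(3.434) = 6.867
Total out = 112.9 + 125.2 + 65.62 + 6.867 = 310.6 kmol.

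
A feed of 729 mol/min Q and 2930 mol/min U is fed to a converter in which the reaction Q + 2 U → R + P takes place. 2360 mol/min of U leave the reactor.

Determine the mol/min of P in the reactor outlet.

For U: n = n₀ − 2ξ → 2360 = 2930 − 2ξ, giving ξ = 285 mol/min.
Outlet amounts (n = n₀ + ν ξ):
  Q: 729 − 1(285) = 444
  U: 2930 − 2(285) = 2360
  R: 0 + 1(285) = 285
  P: 0 + 1(285) = 285

285 mol/min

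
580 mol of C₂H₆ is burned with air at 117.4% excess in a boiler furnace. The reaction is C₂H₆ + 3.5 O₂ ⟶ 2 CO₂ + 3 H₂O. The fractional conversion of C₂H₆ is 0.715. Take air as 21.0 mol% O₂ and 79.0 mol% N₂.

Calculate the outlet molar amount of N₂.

Stoichiometric O₂ = 3.5 × 580 = 2030 mol; O₂ fed = 2030 × 2.174 = 4413 mol.
N₂ fed = 4413 × 79/21 = 16600 mol.
Fuel reacted = 0.715 × 580 → ξ = 414.7 mol.
Outlet (n = n₀ + ν ξ):
  C₂H₆: 580 − 1(414.7) = 165.3
  O₂: 4413 − 3.5(414.7) = 2962
  N₂: 16600 (inert)
  CO₂: 0 + 2(414.7) = 829.4
  H₂O: 0 + 3(414.7) = 1244

16600 mol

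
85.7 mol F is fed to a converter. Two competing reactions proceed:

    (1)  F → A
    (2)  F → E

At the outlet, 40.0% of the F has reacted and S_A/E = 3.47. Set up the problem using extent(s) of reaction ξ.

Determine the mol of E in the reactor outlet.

7.67 mol

Conversion of F: F consumed = 0.4 × 85.7 = 34.28 mol = 1ξ₁ + 1ξ₂.
Selectivity: 1ξ₁ / (1ξ₂) = 3.47 → ξ₁ = 3.47 ξ₂.
Substitute: (1·3.47 + 1) ξ₂ = 34.28 → ξ₂ = 7.669 mol, ξ₁ = 26.61 mol.
Outlet amounts (n = n₀ + Σ ν·ξ):
  F: 85.7 − 1(26.61) − 1(7.669) = 51.42
  A: 0 + 1(26.61) = 26.61
  E: 0 + 1(7.669) = 7.669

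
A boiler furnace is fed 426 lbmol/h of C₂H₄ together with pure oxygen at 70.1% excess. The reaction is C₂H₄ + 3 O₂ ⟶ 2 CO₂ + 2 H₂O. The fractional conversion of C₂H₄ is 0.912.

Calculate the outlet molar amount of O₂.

1010 lbmol/h

Stoichiometric O₂ = 3 × 426 = 1278 lbmol/h; O₂ fed = 1278 × 1.701 = 2174 lbmol/h.
Fuel reacted = 0.912 × 426 → ξ = 388.5 lbmol/h.
Outlet (n = n₀ + ν ξ):
  C₂H₄: 426 − 1(388.5) = 37.49
  O₂: 2174 − 3(388.5) = 1008
  CO₂: 0 + 2(388.5) = 777
  H₂O: 0 + 2(388.5) = 777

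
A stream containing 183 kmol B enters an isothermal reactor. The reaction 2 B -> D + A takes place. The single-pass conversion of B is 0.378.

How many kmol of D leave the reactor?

34.6 kmol

B reacted = 0.378 × 183 = 69.17 kmol; ν_B = −2, so ξ = 69.17/2 = 34.59 kmol.
Outlet amounts (n = n₀ + ν ξ):
  B: 183 − 2(34.59) = 113.8
  D: 0 + 1(34.59) = 34.59
  A: 0 + 1(34.59) = 34.59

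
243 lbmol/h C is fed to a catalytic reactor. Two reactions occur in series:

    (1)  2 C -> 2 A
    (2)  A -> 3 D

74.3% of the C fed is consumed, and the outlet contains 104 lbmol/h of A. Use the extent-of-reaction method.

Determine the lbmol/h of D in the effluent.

230 lbmol/h

Conversion of C: C consumed = 2ξ₁ = 0.743 × 243 → ξ₁ = 90.27 lbmol/h.
A balance: n_A = 0 + 2ξ₁ − 1ξ₂ = 104 → ξ₂ = (2·90.27 − 104)/1 = 76.55 lbmol/h.
Outlet amounts (n = n₀ + Σ ν·ξ):
  C: 243 − 2(90.27) = 62.45
  A: 0 + 2(90.27) − 1(76.55) = 104
  D: 0 + 3(76.55) = 229.6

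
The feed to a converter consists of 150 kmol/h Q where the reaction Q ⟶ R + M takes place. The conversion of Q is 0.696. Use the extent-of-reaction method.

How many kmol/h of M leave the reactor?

104 kmol/h

Q reacted = 0.696 × 150 = 104.4 kmol/h; ν_Q = −1, so ξ = 104.4/1 = 104.4 kmol/h.
Outlet amounts (n = n₀ + ν ξ):
  Q: 150 − 1(104.4) = 45.6
  R: 0 + 1(104.4) = 104.4
  M: 0 + 1(104.4) = 104.4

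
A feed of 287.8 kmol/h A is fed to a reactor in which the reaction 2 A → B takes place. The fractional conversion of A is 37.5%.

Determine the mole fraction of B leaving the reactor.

0.231

A reacted = 0.375 × 287.8 = 107.9 kmol/h; ν_A = −2, so ξ = 107.9/2 = 53.96 kmol/h.
Outlet amounts (n = n₀ + ν ξ):
  A: 287.8 − 2(53.96) = 179.9
  B: 0 + 1(53.96) = 53.96
Total out = 233.8 kmol/h; y_B = 53.96 / 233.8 = 0.2308.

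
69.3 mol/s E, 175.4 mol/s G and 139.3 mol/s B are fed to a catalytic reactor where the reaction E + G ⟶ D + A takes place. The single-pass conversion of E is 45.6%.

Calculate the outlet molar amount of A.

31.6 mol/s

E reacted = 0.456 × 69.3 = 31.6 mol/s; ν_E = −1, so ξ = 31.6/1 = 31.6 mol/s.
Outlet amounts (n = n₀ + ν ξ):
  E: 69.3 − 1(31.6) = 37.7
  G: 175.4 − 1(31.6) = 143.8
  D: 0 + 1(31.6) = 31.6
  A: 0 + 1(31.6) = 31.6
  B: 139.3 (inert)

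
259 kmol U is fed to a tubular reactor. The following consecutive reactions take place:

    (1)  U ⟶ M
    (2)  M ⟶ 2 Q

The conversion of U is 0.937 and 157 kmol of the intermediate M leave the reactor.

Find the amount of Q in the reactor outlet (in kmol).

Conversion of U: U consumed = 1ξ₁ = 0.937 × 259 → ξ₁ = 242.7 kmol.
M balance: n_M = 0 + 1ξ₁ − 1ξ₂ = 157 → ξ₂ = (1·242.7 − 157)/1 = 85.68 kmol.
Outlet amounts (n = n₀ + Σ ν·ξ):
  U: 259 − 1(242.7) = 16.32
  M: 0 + 1(242.7) − 1(85.68) = 157
  Q: 0 + 2(85.68) = 171.4

171 kmol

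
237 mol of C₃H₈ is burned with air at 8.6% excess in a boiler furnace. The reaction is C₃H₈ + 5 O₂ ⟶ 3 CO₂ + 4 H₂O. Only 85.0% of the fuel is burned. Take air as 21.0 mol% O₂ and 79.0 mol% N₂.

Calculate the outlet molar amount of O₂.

280 mol

Stoichiometric O₂ = 5 × 237 = 1185 mol; O₂ fed = 1185 × 1.086 = 1287 mol.
N₂ fed = 1287 × 79/21 = 4841 mol.
Fuel reacted = 0.85 × 237 → ξ = 201.4 mol.
Outlet (n = n₀ + ν ξ):
  C₃H₈: 237 − 1(201.4) = 35.55
  O₂: 1287 − 5(201.4) = 279.7
  N₂: 4841 (inert)
  CO₂: 0 + 3(201.4) = 604.3
  H₂O: 0 + 4(201.4) = 805.8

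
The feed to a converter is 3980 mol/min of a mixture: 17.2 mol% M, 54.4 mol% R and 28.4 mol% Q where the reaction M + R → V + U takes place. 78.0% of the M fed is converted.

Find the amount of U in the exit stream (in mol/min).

M reacted = 0.78 × 684.6 = 534 mol/min; ν_M = −1, so ξ = 534/1 = 534 mol/min.
Outlet amounts (n = n₀ + ν ξ):
  M: 684.6 − 1(534) = 150.6
  R: 2165 − 1(534) = 1631
  V: 0 + 1(534) = 534
  U: 0 + 1(534) = 534
  Q: 1130 (inert)

534 mol/min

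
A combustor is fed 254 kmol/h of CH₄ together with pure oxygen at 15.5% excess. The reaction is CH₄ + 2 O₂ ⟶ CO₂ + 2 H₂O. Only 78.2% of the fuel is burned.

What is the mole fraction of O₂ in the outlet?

Stoichiometric O₂ = 2 × 254 = 508 kmol/h; O₂ fed = 508 × 1.155 = 586.7 kmol/h.
Fuel reacted = 0.782 × 254 → ξ = 198.6 kmol/h.
Outlet (n = n₀ + ν ξ):
  CH₄: 254 − 1(198.6) = 55.37
  O₂: 586.7 − 2(198.6) = 189.5
  CO₂: 0 + 1(198.6) = 198.6
  H₂O: 0 + 2(198.6) = 397.3
Total out = 840.7 kmol/h; y_O₂ = 189.5 / 840.7 = 0.2254.

0.225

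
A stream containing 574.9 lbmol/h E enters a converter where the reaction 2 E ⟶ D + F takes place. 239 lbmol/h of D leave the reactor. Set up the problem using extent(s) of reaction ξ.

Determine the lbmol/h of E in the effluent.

96.9 lbmol/h

For D: n = n₀ + 1ξ → 239 = 0 + 1ξ, giving ξ = 239 lbmol/h.
Outlet amounts (n = n₀ + ν ξ):
  E: 574.9 − 2(239) = 96.9
  D: 0 + 1(239) = 239
  F: 0 + 1(239) = 239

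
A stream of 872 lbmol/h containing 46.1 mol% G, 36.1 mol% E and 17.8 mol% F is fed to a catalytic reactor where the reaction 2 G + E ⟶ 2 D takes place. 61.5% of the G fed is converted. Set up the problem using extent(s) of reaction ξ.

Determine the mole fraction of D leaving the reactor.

G reacted = 0.615 × 402 = 247.2 lbmol/h; ν_G = −2, so ξ = 247.2/2 = 123.6 lbmol/h.
Outlet amounts (n = n₀ + ν ξ):
  G: 402 − 2(123.6) = 154.8
  E: 314.8 − 1(123.6) = 191.2
  D: 0 + 2(123.6) = 247.2
  F: 155.2 (inert)
Total out = 748.4 lbmol/h; y_D = 247.2 / 748.4 = 0.3303.

0.33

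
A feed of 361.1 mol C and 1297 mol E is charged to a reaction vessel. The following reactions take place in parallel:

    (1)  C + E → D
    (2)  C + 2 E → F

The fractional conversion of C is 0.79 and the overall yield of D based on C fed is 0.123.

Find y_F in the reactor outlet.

0.213

Yield of D: 1ξ₁ / 361.1 = 0.123 → ξ₁ = 44.42 mol.
Conversion of C: 1ξ₁ + 1ξ₂ = 0.79 × 361.1 = 285.3 → ξ₂ = 240.9 mol.
Outlet amounts (n = n₀ + Σ ν·ξ):
  C: 361.1 − 1(44.42) − 1(240.9) = 75.83
  E: 1297 − 1(44.42) − 2(240.9) = 770.9
  D: 0 + 1(44.42) = 44.42
  F: 0 + 1(240.9) = 240.9
Total out = 1132 mol; y_F = 240.9 / 1132 = 0.2128.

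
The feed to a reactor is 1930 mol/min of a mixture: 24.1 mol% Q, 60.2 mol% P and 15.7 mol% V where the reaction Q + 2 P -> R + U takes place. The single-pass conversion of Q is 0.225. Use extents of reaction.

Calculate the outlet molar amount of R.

105 mol/min

Q reacted = 0.225 × 465.1 = 104.7 mol/min; ν_Q = −1, so ξ = 104.7/1 = 104.7 mol/min.
Outlet amounts (n = n₀ + ν ξ):
  Q: 465.1 − 1(104.7) = 360.5
  P: 1162 − 2(104.7) = 952.6
  R: 0 + 1(104.7) = 104.7
  U: 0 + 1(104.7) = 104.7
  V: 303 (inert)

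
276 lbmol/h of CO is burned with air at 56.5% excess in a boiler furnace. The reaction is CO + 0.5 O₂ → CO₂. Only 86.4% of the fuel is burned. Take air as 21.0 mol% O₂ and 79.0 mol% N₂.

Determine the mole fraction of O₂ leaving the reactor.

0.0816

Stoichiometric O₂ = 0.5 × 276 = 138 lbmol/h; O₂ fed = 138 × 1.565 = 216 lbmol/h.
N₂ fed = 216 × 79/21 = 812.5 lbmol/h.
Fuel reacted = 0.864 × 276 → ξ = 238.5 lbmol/h.
Outlet (n = n₀ + ν ξ):
  CO: 276 − 1(238.5) = 37.54
  O₂: 216 − 0.5(238.5) = 96.74
  N₂: 812.5 (inert)
  CO₂: 0 + 1(238.5) = 238.5
Total out = 1185 lbmol/h; y_O₂ = 96.74 / 1185 = 0.08162.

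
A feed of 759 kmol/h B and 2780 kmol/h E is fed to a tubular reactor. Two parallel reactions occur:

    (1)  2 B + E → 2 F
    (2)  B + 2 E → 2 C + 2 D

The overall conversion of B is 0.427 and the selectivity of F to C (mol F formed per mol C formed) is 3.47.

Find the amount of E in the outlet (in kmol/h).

Conversion of B: B consumed = 0.427 × 759 = 324.1 kmol/h = 2ξ₁ + 1ξ₂.
Selectivity: 2ξ₁ / (2ξ₂) = 3.47 → ξ₁ = 3.47 ξ₂.
Substitute: (2·3.47 + 1) ξ₂ = 324.1 → ξ₂ = 40.82 kmol/h, ξ₁ = 141.6 kmol/h.
Outlet amounts (n = n₀ + Σ ν·ξ):
  B: 759 − 2(141.6) − 1(40.82) = 434.9
  E: 2780 − 1(141.6) − 2(40.82) = 2557
  F: 0 + 2(141.6) = 283.3
  C: 0 + 2(40.82) = 81.64
  D: 0 + 2(40.82) = 81.64

2560 kmol/h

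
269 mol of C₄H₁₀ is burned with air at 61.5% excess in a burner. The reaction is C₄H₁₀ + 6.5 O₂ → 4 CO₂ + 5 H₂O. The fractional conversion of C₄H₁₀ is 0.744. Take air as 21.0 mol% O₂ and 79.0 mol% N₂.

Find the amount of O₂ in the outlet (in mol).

Stoichiometric O₂ = 6.5 × 269 = 1748 mol; O₂ fed = 1748 × 1.615 = 2824 mol.
N₂ fed = 2824 × 79/21 = 10620 mol.
Fuel reacted = 0.744 × 269 → ξ = 200.1 mol.
Outlet (n = n₀ + ν ξ):
  C₄H₁₀: 269 − 1(200.1) = 68.86
  O₂: 2824 − 6.5(200.1) = 1523
  N₂: 10620 (inert)
  CO₂: 0 + 4(200.1) = 800.5
  H₂O: 0 + 5(200.1) = 1001

1520 mol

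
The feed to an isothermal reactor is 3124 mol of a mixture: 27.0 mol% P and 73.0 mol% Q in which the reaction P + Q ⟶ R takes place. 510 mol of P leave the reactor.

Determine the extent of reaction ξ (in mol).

For P: n = n₀ − 1ξ → 510 = 843.5 − 1ξ, giving ξ = 333.5 mol.
Outlet amounts (n = n₀ + ν ξ):
  P: 843.5 − 1(333.5) = 510
  Q: 2281 − 1(333.5) = 1947
  R: 0 + 1(333.5) = 333.5

ξ = 333 mol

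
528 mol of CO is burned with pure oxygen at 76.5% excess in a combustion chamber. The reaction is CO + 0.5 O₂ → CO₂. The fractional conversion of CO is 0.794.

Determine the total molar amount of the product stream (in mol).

784 mol

Stoichiometric O₂ = 0.5 × 528 = 264 mol; O₂ fed = 264 × 1.765 = 466 mol.
Fuel reacted = 0.794 × 528 → ξ = 419.2 mol.
Outlet (n = n₀ + ν ξ):
  CO: 528 − 1(419.2) = 108.8
  O₂: 466 − 0.5(419.2) = 256.3
  CO₂: 0 + 1(419.2) = 419.2
Total out = 108.8 + 256.3 + 419.2 = 784.3 mol.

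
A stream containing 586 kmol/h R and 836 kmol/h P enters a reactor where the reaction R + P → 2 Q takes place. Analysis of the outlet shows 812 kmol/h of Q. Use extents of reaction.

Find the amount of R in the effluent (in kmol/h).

180 kmol/h

For Q: n = n₀ + 2ξ → 812 = 0 + 2ξ, giving ξ = 406 kmol/h.
Outlet amounts (n = n₀ + ν ξ):
  R: 586 − 1(406) = 180
  P: 836 − 1(406) = 430
  Q: 0 + 2(406) = 812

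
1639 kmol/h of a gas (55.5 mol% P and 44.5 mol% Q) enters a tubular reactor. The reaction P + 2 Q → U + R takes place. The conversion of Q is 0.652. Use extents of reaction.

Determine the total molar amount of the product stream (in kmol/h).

1400 kmol/h

Q reacted = 0.652 × 729.4 = 475.5 kmol/h; ν_Q = −2, so ξ = 475.5/2 = 237.8 kmol/h.
Outlet amounts (n = n₀ + ν ξ):
  P: 909.6 − 1(237.8) = 671.9
  Q: 729.4 − 2(237.8) = 253.8
  U: 0 + 1(237.8) = 237.8
  R: 0 + 1(237.8) = 237.8
Total out = 671.9 + 253.8 + 237.8 + 237.8 = 1401 kmol/h.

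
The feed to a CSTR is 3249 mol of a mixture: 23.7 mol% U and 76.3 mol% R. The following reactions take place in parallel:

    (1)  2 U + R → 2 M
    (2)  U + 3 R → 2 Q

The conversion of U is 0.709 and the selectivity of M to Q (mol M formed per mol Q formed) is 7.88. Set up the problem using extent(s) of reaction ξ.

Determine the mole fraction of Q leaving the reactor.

Conversion of U: U consumed = 0.709 × 770 = 545.9 mol = 2ξ₁ + 1ξ₂.
Selectivity: 2ξ₁ / (2ξ₂) = 7.88 → ξ₁ = 7.88 ξ₂.
Substitute: (2·7.88 + 1) ξ₂ = 545.9 → ξ₂ = 32.57 mol, ξ₁ = 256.7 mol.
Outlet amounts (n = n₀ + Σ ν·ξ):
  U: 770 − 2(256.7) − 1(32.57) = 224.1
  R: 2479 − 1(256.7) − 3(32.57) = 2125
  M: 0 + 2(256.7) = 513.4
  Q: 0 + 2(32.57) = 65.15
Total out = 2927 mol; y_Q = 65.15 / 2927 = 0.02226.

0.0223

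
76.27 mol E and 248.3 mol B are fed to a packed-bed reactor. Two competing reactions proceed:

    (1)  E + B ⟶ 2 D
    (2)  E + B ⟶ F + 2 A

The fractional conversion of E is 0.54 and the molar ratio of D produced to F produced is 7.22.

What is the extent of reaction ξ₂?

ξ₂ = 8.93 mol

Conversion of E: E consumed = 0.54 × 76.27 = 41.19 mol = 1ξ₁ + 1ξ₂.
Selectivity: 2ξ₁ / (1ξ₂) = 7.22 → ξ₁ = 3.61 ξ₂.
Substitute: (1·3.61 + 1) ξ₂ = 41.19 → ξ₂ = 8.934 mol, ξ₁ = 32.25 mol.
Outlet amounts (n = n₀ + Σ ν·ξ):
  E: 76.27 − 1(32.25) − 1(8.934) = 35.08
  B: 248.3 − 1(32.25) − 1(8.934) = 207.1
  D: 0 + 2(32.25) = 64.5
  F: 0 + 1(8.934) = 8.934
  A: 0 + 2(8.934) = 17.87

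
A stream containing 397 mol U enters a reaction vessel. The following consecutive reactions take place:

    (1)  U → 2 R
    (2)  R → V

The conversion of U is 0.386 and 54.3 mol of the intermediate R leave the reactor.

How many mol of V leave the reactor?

Conversion of U: U consumed = 1ξ₁ = 0.386 × 397 → ξ₁ = 153.2 mol.
R balance: n_R = 0 + 2ξ₁ − 1ξ₂ = 54.3 → ξ₂ = (2·153.2 − 54.3)/1 = 252.2 mol.
Outlet amounts (n = n₀ + Σ ν·ξ):
  U: 397 − 1(153.2) = 243.8
  R: 0 + 2(153.2) − 1(252.2) = 54.3
  V: 0 + 1(252.2) = 252.2

252 mol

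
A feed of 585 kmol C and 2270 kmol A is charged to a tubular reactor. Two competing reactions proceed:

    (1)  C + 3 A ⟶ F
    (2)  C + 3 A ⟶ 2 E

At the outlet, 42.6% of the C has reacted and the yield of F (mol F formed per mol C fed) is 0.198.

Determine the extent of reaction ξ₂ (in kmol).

Yield of F: 1ξ₁ / 585 = 0.198 → ξ₁ = 115.8 kmol.
Conversion of C: 1ξ₁ + 1ξ₂ = 0.426 × 585 = 249.2 → ξ₂ = 133.4 kmol.
Outlet amounts (n = n₀ + Σ ν·ξ):
  C: 585 − 1(115.8) − 1(133.4) = 335.8
  A: 2270 − 3(115.8) − 3(133.4) = 1522
  F: 0 + 1(115.8) = 115.8
  E: 0 + 2(133.4) = 266.8

ξ₂ = 133 kmol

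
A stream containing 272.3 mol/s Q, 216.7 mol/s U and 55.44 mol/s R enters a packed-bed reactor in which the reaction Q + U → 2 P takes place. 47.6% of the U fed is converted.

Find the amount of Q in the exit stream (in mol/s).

U reacted = 0.476 × 216.7 = 103.1 mol/s; ν_U = −1, so ξ = 103.1/1 = 103.1 mol/s.
Outlet amounts (n = n₀ + ν ξ):
  Q: 272.3 − 1(103.1) = 169.2
  U: 216.7 − 1(103.1) = 113.6
  P: 0 + 2(103.1) = 206.3
  R: 55.44 (inert)

169 mol/s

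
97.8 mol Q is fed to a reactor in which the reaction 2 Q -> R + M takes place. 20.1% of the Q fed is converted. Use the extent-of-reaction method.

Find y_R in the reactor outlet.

Q reacted = 0.201 × 97.8 = 19.66 mol; ν_Q = −2, so ξ = 19.66/2 = 9.829 mol.
Outlet amounts (n = n₀ + ν ξ):
  Q: 97.8 − 2(9.829) = 78.14
  R: 0 + 1(9.829) = 9.829
  M: 0 + 1(9.829) = 9.829
Total out = 97.8 mol; y_R = 9.829 / 97.8 = 0.1005.

0.1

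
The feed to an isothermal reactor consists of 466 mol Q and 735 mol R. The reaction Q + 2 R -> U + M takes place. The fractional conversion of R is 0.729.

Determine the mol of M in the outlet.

R reacted = 0.729 × 735 = 535.8 mol; ν_R = −2, so ξ = 535.8/2 = 267.9 mol.
Outlet amounts (n = n₀ + ν ξ):
  Q: 466 − 1(267.9) = 198.1
  R: 735 − 2(267.9) = 199.2
  U: 0 + 1(267.9) = 267.9
  M: 0 + 1(267.9) = 267.9

268 mol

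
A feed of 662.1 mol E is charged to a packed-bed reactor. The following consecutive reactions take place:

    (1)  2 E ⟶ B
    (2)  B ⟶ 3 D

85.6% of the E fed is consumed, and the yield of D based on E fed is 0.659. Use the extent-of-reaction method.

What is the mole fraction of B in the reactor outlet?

Conversion of E: E consumed = 2ξ₁ = 0.856 × 662.1 → ξ₁ = 283.4 mol.
Yield of D: 3ξ₂ / 662.1 = 0.659 → ξ₂ = 145.4 mol.
Outlet amounts (n = n₀ + Σ ν·ξ):
  E: 662.1 − 2(283.4) = 95.34
  B: 0 + 1(283.4) − 1(145.4) = 137.9
  D: 0 + 3(145.4) = 436.3
Total out = 669.6 mol; y_B = 137.9 / 669.6 = 0.206.

0.206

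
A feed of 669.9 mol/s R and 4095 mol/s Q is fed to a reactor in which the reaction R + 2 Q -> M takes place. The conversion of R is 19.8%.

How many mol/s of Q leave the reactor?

R reacted = 0.198 × 669.9 = 132.6 mol/s; ν_R = −1, so ξ = 132.6/1 = 132.6 mol/s.
Outlet amounts (n = n₀ + ν ξ):
  R: 669.9 − 1(132.6) = 537.3
  Q: 4095 − 2(132.6) = 3830
  M: 0 + 1(132.6) = 132.6

3830 mol/s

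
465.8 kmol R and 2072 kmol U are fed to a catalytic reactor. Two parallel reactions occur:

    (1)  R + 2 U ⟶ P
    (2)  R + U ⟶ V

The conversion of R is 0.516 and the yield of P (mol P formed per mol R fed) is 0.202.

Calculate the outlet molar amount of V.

Yield of P: 1ξ₁ / 465.8 = 0.202 → ξ₁ = 94.09 kmol.
Conversion of R: 1ξ₁ + 1ξ₂ = 0.516 × 465.8 = 240.4 → ξ₂ = 146.3 kmol.
Outlet amounts (n = n₀ + Σ ν·ξ):
  R: 465.8 − 1(94.09) − 1(146.3) = 225.4
  U: 2072 − 2(94.09) − 1(146.3) = 1738
  P: 0 + 1(94.09) = 94.09
  V: 0 + 1(146.3) = 146.3

146 kmol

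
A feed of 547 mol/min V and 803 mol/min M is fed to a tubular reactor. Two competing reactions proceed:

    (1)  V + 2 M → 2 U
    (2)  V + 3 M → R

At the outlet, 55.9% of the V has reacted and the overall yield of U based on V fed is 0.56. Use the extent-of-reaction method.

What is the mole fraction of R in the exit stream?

Yield of U: 2ξ₁ / 547 = 0.56 → ξ₁ = 153.2 mol/min.
Conversion of V: 1ξ₁ + 1ξ₂ = 0.559 × 547 = 305.8 → ξ₂ = 152.6 mol/min.
Outlet amounts (n = n₀ + Σ ν·ξ):
  V: 547 − 1(153.2) − 1(152.6) = 241.2
  M: 803 − 2(153.2) − 3(152.6) = 38.84
  U: 0 + 2(153.2) = 306.3
  R: 0 + 1(152.6) = 152.6
Total out = 739 mol/min; y_R = 152.6 / 739 = 0.2065.

0.207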